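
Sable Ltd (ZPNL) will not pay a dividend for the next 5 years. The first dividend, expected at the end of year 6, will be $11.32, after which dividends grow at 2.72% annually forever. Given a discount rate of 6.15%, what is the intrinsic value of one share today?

Deferred-dividend DDM. At t=5 the remaining stream is a growing perpetuity with first payment D_6 = 11.32.
V_5 = D_6/(r−g) = 11.32/(0.0615−0.0272) = 330.0292
P₀ = V_5/(1+r)^5 = 330.0292/(1+0.0615)^5 = 244.8794

$244.88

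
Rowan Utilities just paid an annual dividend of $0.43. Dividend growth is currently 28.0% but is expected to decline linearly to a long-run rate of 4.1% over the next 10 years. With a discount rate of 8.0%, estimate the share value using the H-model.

$24.65

H-model: P₀ = D₀[(1+g_L) + H(g_S−g_L)]/(r−g_L), with H = 10/2 = 5.
P₀ = 0.43 × [(1+0.041) + 5×(0.28−0.041)] / (0.08−0.041)
   = 0.43 × 2.2360 / 0.039 = 24.6533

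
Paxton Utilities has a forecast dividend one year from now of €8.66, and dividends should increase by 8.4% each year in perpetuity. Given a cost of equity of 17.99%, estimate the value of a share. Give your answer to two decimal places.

€90.30

Gordon growth model: P₀ = D₁/(r − g), with D₁ = 8.66 given directly.
P₀ = 8.6600 / (0.1799 − 0.084) = 8.6600 / 0.0959 = 90.3024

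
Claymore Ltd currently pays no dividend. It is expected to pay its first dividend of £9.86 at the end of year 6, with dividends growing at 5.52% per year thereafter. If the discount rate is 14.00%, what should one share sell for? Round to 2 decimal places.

£60.39

Deferred-dividend DDM. At t=5 the remaining stream is a growing perpetuity with first payment D_6 = 9.86.
V_5 = D_6/(r−g) = 9.86/(0.14−0.0552) = 116.2736
P₀ = V_5/(1+r)^5 = 116.2736/(1+0.14)^5 = 60.3889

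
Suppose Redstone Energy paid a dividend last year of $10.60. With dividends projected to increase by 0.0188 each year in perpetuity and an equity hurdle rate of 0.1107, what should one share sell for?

Gordon growth model: P₀ = D₁/(r − g). D₁ = 10.60 × (1 + 0.0188) = 10.7993.
P₀ = 10.7993 / (0.1107 − 0.0188) = 10.7993 / 0.0919 = 117.5112

$117.51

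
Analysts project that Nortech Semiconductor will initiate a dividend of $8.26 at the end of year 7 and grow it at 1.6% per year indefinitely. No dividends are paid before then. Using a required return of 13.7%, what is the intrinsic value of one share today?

Deferred-dividend DDM. At t=6 the remaining stream is a growing perpetuity with first payment D_7 = 8.26.
V_6 = D_7/(r−g) = 8.26/(0.137−0.016) = 68.2645
P₀ = V_6/(1+r)^6 = 68.2645/(1+0.137)^6 = 31.5960

$31.60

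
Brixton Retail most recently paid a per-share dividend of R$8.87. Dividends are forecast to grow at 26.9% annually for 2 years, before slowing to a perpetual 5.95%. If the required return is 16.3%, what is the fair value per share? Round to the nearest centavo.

R$128.34

Two-stage DDM. Project D₁…D_2 at 0.269, terminal growth 0.0595, discount at r = 0.163.
D_1 = 11.2560
D_2 = 14.2839
Terminal value at t=2: TV = D_3/(r−g) = 15.1338/(0.163−0.0595) = 146.2202
P₀ = 11.2560/(1+0.163)^1 + 14.2839/(1+0.163)^2 + 146.2202/(1+0.163)^2 = 128.3446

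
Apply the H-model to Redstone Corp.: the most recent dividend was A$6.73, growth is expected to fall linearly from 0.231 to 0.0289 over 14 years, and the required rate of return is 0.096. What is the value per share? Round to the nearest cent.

H-model: P₀ = D₀[(1+g_L) + H(g_S−g_L)]/(r−g_L), with H = 14/2 = 7.
P₀ = 6.73 × [(1+0.0289) + 7×(0.231−0.0289)] / (0.096−0.0289)
   = 6.73 × 2.4436 / 0.0671 = 245.0883

A$245.09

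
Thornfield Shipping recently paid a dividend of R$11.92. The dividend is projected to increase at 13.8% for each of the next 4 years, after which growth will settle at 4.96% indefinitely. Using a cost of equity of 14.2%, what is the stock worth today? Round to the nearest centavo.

R$180.78

Two-stage DDM. Project D₁…D_4 at 0.138, terminal growth 0.0496, discount at r = 0.142.
D_1 = 13.5650
D_2 = 15.4369
D_3 = 17.5672
D_4 = 19.9915
Terminal value at t=4: TV = D_5/(r−g) = 20.9831/(0.142−0.0496) = 227.0896
P₀ = 13.5650/(1+0.142)^1 + 15.4369/(1+0.142)^2 + 17.5672/(1+0.142)^3 + 19.9915/(1+0.142)^4 + 227.0896/(1+0.142)^4 = 180.7798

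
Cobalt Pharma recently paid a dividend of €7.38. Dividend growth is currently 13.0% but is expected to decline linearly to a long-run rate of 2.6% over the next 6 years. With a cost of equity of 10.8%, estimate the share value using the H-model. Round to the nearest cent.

€120.42

H-model: P₀ = D₀[(1+g_L) + H(g_S−g_L)]/(r−g_L), with H = 6/2 = 3.
P₀ = 7.38 × [(1+0.026) + 3×(0.13−0.026)] / (0.108−0.026)
   = 7.38 × 1.3380 / 0.082 = 120.4200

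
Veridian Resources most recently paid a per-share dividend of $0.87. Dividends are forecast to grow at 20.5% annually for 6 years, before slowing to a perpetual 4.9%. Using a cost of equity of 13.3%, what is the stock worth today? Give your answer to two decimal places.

Two-stage DDM. Project D₁…D_6 at 0.205, terminal growth 0.049, discount at r = 0.133.
D_1 = 1.0484
D_2 = 1.2633
D_3 = 1.5222
D_4 = 1.8343
D_5 = 2.2103
D_6 = 2.6634
Terminal value at t=6: TV = D_7/(r−g) = 2.7939/(0.133−0.049) = 33.2612
P₀ = 1.0484/(1+0.133)^1 + 1.2633/(1+0.133)^2 + 1.5222/(1+0.133)^3 + 1.8343/(1+0.133)^4 + 2.2103/(1+0.133)^5 + 2.6634/(1+0.133)^6 + 33.2612/(1+0.133)^6 = 22.2359

$22.24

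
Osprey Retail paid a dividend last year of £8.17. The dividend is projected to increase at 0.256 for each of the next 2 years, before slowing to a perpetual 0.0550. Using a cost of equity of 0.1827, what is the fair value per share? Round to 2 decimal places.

£94.01

Two-stage DDM. Project D₁…D_2 at 0.256, terminal growth 0.055, discount at r = 0.1827.
D_1 = 10.2615
D_2 = 12.8885
Terminal value at t=2: TV = D_3/(r−g) = 13.5973/(0.1827−0.055) = 106.4787
P₀ = 10.2615/(1+0.1827)^1 + 12.8885/(1+0.1827)^2 + 106.4787/(1+0.1827)^2 = 94.0131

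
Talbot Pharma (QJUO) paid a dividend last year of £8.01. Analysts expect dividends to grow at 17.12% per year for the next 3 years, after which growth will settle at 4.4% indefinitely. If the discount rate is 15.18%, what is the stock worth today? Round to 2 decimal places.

£106.41

Two-stage DDM. Project D₁…D_3 at 0.1712, terminal growth 0.044, discount at r = 0.1518.
D_1 = 9.3813
D_2 = 10.9874
D_3 = 12.8684
Terminal value at t=3: TV = D_4/(r−g) = 13.4346/(0.1518−0.044) = 124.6257
P₀ = 9.3813/(1+0.1518)^1 + 10.9874/(1+0.1518)^2 + 12.8684/(1+0.1518)^3 + 124.6257/(1+0.1518)^3 = 106.4084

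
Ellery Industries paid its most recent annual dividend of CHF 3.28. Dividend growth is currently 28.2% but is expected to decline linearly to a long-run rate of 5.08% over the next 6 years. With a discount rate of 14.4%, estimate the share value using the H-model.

CHF 61.39

H-model: P₀ = D₀[(1+g_L) + H(g_S−g_L)]/(r−g_L), with H = 6/2 = 3.
P₀ = 3.28 × [(1+0.0508) + 3×(0.282−0.0508)] / (0.144−0.0508)
   = 3.28 × 1.7444 / 0.0932 = 61.3909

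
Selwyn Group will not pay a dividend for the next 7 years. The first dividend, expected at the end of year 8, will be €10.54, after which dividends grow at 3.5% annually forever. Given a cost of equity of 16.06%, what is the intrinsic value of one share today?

Deferred-dividend DDM. At t=7 the remaining stream is a growing perpetuity with first payment D_8 = 10.54.
V_7 = D_8/(r−g) = 10.54/(0.1606−0.035) = 83.9172
P₀ = V_7/(1+r)^7 = 83.9172/(1+0.1606)^7 = 29.5851

€29.59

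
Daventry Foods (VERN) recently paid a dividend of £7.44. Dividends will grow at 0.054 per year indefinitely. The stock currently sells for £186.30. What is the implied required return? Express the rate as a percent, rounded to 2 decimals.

Rearranging the constant-growth DDM: r = D₁/P₀ + g.
D₁ = 7.44 × (1 + 0.054) = 7.8418.
r = 7.8418 / 186.30 + 0.054 = 0.04209 + 0.054 = 0.09609

9.61%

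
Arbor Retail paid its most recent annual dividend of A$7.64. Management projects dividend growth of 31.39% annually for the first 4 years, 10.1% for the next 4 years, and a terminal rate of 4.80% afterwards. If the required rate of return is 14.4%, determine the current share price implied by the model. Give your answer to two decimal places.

Three-stage DDM. Project D₁…D_8; terminal Gordon value at t=8 with g = 0.048; discount at r = 0.144.
D_1 = 10.0382
D_2 = 13.1892
D_3 = 17.3293
D_4 = 22.7689
D_5 = 25.0686
D_6 = 27.6005
D_7 = 30.3882
D_8 = 33.4574
TV_8 = 35.0633/(0.144−0.048) = 365.2430
P₀ = Σ Dₜ/(1+r)ᵗ + TV_8/(1+r)^8 = 216.5832

A$216.58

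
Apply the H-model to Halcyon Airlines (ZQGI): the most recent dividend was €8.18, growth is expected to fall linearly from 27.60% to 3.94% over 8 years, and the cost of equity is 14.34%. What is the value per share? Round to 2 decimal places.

H-model: P₀ = D₀[(1+g_L) + H(g_S−g_L)]/(r−g_L), with H = 8/2 = 4.
P₀ = 8.18 × [(1+0.0394) + 4×(0.276−0.0394)] / (0.1434−0.0394)
   = 8.18 × 1.9858 / 0.104 = 156.1908

€156.19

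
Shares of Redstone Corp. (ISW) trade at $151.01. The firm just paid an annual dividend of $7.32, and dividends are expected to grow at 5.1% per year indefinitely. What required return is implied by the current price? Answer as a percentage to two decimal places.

10.19%

Rearranging the constant-growth DDM: r = D₁/P₀ + g.
D₁ = 7.32 × (1 + 0.051) = 7.6933.
r = 7.6933 / 151.01 + 0.051 = 0.05095 + 0.051 = 0.10195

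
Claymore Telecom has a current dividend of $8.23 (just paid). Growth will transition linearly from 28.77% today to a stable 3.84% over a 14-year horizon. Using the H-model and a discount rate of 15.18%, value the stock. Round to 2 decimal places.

H-model: P₀ = D₀[(1+g_L) + H(g_S−g_L)]/(r−g_L), with H = 14/2 = 7.
P₀ = 8.23 × [(1+0.0384) + 7×(0.2877−0.0384)] / (0.1518−0.0384)
   = 8.23 × 2.7835 / 0.1134 = 202.0124

$202.01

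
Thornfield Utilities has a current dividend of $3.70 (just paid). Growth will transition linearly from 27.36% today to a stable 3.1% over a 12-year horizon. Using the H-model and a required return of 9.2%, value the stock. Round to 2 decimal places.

$150.83

H-model: P₀ = D₀[(1+g_L) + H(g_S−g_L)]/(r−g_L), with H = 12/2 = 6.
P₀ = 3.70 × [(1+0.031) + 6×(0.2736−0.031)] / (0.092−0.031)
   = 3.70 × 2.4866 / 0.061 = 150.8266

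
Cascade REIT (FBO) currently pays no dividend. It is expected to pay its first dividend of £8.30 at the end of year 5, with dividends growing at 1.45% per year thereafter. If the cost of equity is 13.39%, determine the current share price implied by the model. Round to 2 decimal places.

Deferred-dividend DDM. At t=4 the remaining stream is a growing perpetuity with first payment D_5 = 8.30.
V_4 = D_5/(r−g) = 8.30/(0.1339−0.0145) = 69.5142
P₀ = V_4/(1+r)^4 = 69.5142/(1+0.1339)^4 = 42.0508

£42.05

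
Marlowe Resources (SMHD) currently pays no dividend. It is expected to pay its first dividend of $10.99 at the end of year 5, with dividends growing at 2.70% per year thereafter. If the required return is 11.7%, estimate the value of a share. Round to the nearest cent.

Deferred-dividend DDM. At t=4 the remaining stream is a growing perpetuity with first payment D_5 = 10.99.
V_4 = D_5/(r−g) = 10.99/(0.117−0.027) = 122.1111
P₀ = V_4/(1+r)^4 = 122.1111/(1+0.117)^4 = 78.4409

$78.44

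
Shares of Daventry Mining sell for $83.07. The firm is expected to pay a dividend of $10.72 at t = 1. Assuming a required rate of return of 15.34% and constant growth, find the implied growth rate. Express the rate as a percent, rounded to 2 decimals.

From P₀ = D₁/(r − g), the implied growth is g = r − D₁/P₀.
g = 0.1534 − 10.72/83.07 = 0.1534 − 0.12905 = 0.02435

2.44%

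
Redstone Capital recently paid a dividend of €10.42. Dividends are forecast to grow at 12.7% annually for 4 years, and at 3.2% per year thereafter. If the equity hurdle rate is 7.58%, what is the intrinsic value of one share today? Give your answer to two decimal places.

€342.58

Two-stage DDM. Project D₁…D_4 at 0.127, terminal growth 0.032, discount at r = 0.0758.
D_1 = 11.7433
D_2 = 13.2347
D_3 = 14.9156
D_4 = 16.8098
Terminal value at t=4: TV = D_5/(r−g) = 17.3477/(0.0758−0.032) = 396.0673
P₀ = 11.7433/(1+0.0758)^1 + 13.2347/(1+0.0758)^2 + 14.9156/(1+0.0758)^3 + 16.8098/(1+0.0758)^4 + 396.0673/(1+0.0758)^4 = 342.5750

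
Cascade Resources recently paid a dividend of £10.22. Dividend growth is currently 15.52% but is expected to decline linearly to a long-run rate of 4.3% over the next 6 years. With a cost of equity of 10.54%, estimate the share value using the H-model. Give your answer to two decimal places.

£225.95

H-model: P₀ = D₀[(1+g_L) + H(g_S−g_L)]/(r−g_L), with H = 6/2 = 3.
P₀ = 10.22 × [(1+0.043) + 3×(0.1552−0.043)] / (0.1054−0.043)
   = 10.22 × 1.3796 / 0.0624 = 225.9537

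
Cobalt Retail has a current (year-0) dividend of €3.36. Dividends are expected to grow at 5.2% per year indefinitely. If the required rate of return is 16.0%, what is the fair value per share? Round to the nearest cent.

€32.73

Gordon growth model: P₀ = D₁/(r − g). D₁ = 3.36 × (1 + 0.052) = 3.5347.
P₀ = 3.5347 / (0.16 − 0.052) = 3.5347 / 0.108 = 32.7289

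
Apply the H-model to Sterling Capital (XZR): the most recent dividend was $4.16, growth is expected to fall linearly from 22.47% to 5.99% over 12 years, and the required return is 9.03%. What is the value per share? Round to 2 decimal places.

$280.35

H-model: P₀ = D₀[(1+g_L) + H(g_S−g_L)]/(r−g_L), with H = 12/2 = 6.
P₀ = 4.16 × [(1+0.0599) + 6×(0.2247−0.0599)] / (0.0903−0.0599)
   = 4.16 × 2.0487 / 0.0304 = 280.3484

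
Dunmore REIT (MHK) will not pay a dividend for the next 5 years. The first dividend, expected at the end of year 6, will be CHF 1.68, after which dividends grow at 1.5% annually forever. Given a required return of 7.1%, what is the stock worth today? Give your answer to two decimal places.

CHF 21.29

Deferred-dividend DDM. At t=5 the remaining stream is a growing perpetuity with first payment D_6 = 1.68.
V_5 = D_6/(r−g) = 1.68/(0.071−0.015) = 30.0000
P₀ = V_5/(1+r)^5 = 30.0000/(1+0.071)^5 = 21.2899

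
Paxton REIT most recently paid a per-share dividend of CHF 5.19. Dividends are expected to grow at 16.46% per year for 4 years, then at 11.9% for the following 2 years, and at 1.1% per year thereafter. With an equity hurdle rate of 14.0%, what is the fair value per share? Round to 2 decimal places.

CHF 75.58

Three-stage DDM. Project D₁…D_6; terminal Gordon value at t=6 with g = 0.011; discount at r = 0.14.
D_1 = 6.0443
D_2 = 7.0392
D_3 = 8.1978
D_4 = 9.5472
D_5 = 10.6833
D_6 = 11.9546
TV_6 = 12.0861/(0.14−0.011) = 93.6906
P₀ = Σ Dₜ/(1+r)ᵗ + TV_6/(1+r)^6 = 75.5835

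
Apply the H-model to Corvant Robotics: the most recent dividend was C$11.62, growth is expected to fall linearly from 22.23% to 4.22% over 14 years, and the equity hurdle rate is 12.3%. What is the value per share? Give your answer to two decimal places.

H-model: P₀ = D₀[(1+g_L) + H(g_S−g_L)]/(r−g_L), with H = 14/2 = 7.
P₀ = 11.62 × [(1+0.0422) + 7×(0.2223−0.0422)] / (0.123−0.0422)
   = 11.62 × 2.3029 / 0.0808 = 331.1844

C$331.18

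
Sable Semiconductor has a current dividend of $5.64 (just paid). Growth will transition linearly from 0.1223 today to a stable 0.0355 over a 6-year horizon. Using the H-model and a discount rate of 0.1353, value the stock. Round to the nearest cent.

$73.24

H-model: P₀ = D₀[(1+g_L) + H(g_S−g_L)]/(r−g_L), with H = 6/2 = 3.
P₀ = 5.64 × [(1+0.0355) + 3×(0.1223−0.0355)] / (0.1353−0.0355)
   = 5.64 × 1.2959 / 0.0998 = 73.2352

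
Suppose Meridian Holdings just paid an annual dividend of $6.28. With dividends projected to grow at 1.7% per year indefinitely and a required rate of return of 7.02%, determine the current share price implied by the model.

Gordon growth model: P₀ = D₁/(r − g). D₁ = 6.28 × (1 + 0.017) = 6.3868.
P₀ = 6.3868 / (0.0702 − 0.017) = 6.3868 / 0.0532 = 120.0519

$120.05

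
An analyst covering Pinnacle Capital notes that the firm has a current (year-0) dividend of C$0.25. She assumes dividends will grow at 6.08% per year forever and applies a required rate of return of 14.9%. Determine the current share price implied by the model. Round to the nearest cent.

C$3.01

Gordon growth model: P₀ = D₁/(r − g). D₁ = 0.25 × (1 + 0.0608) = 0.2652.
P₀ = 0.2652 / (0.149 − 0.0608) = 0.2652 / 0.0882 = 3.0068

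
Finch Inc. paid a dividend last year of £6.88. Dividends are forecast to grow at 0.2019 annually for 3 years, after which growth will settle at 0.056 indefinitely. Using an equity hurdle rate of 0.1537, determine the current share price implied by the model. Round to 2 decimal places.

Two-stage DDM. Project D₁…D_3 at 0.2019, terminal growth 0.056, discount at r = 0.1537.
D_1 = 8.2691
D_2 = 9.9386
D_3 = 11.9452
Terminal value at t=3: TV = D_4/(r−g) = 12.6141/(0.1537−0.056) = 129.1109
P₀ = 8.2691/(1+0.1537)^1 + 9.9386/(1+0.1537)^2 + 11.9452/(1+0.1537)^3 + 129.1109/(1+0.1537)^3 = 106.4915

£106.49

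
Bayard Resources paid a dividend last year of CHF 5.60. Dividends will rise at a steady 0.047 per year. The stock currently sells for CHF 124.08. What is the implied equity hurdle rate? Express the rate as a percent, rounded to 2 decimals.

Rearranging the constant-growth DDM: r = D₁/P₀ + g.
D₁ = 5.60 × (1 + 0.047) = 5.8632.
r = 5.8632 / 124.08 + 0.047 = 0.04725 + 0.047 = 0.09425

9.43%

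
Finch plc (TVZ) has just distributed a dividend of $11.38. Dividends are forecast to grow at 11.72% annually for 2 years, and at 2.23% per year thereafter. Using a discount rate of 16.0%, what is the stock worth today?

Two-stage DDM. Project D₁…D_2 at 0.1172, terminal growth 0.0223, discount at r = 0.16.
D_1 = 12.7137
D_2 = 14.2038
Terminal value at t=2: TV = D_3/(r−g) = 14.5205/(0.16−0.0223) = 105.4505
P₀ = 12.7137/(1+0.16)^1 + 14.2038/(1+0.16)^2 + 105.4505/(1+0.16)^2 = 99.8827

$99.88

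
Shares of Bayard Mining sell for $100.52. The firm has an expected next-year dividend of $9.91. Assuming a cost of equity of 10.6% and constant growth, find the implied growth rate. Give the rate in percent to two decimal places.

0.74%

From P₀ = D₁/(r − g), the implied growth is g = r − D₁/P₀.
g = 0.106 − 9.91/100.52 = 0.106 − 0.09859 = 0.00741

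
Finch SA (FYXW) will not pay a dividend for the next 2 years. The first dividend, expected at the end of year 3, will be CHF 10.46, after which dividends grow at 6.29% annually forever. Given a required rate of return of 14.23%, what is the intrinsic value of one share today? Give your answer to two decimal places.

Deferred-dividend DDM. At t=2 the remaining stream is a growing perpetuity with first payment D_3 = 10.46.
V_2 = D_3/(r−g) = 10.46/(0.1423−0.0629) = 131.7380
P₀ = V_2/(1+r)^2 = 131.7380/(1+0.1423)^2 = 100.9603

CHF 100.96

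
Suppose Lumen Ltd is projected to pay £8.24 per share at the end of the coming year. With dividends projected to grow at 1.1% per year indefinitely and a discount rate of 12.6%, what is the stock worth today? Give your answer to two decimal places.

£71.65

Gordon growth model: P₀ = D₁/(r − g), with D₁ = 8.24 given directly.
P₀ = 8.2400 / (0.126 − 0.011) = 8.2400 / 0.115 = 71.6522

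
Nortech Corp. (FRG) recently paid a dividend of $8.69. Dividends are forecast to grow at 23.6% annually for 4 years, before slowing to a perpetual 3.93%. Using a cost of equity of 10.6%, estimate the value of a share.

$257.44

Two-stage DDM. Project D₁…D_4 at 0.236, terminal growth 0.0393, discount at r = 0.106.
D_1 = 10.7408
D_2 = 13.2757
D_3 = 16.4087
D_4 = 20.2812
Terminal value at t=4: TV = D_5/(r−g) = 21.0783/(0.106−0.0393) = 316.0158
P₀ = 10.7408/(1+0.106)^1 + 13.2757/(1+0.106)^2 + 16.4087/(1+0.106)^3 + 20.2812/(1+0.106)^4 + 316.0158/(1+0.106)^4 = 257.4443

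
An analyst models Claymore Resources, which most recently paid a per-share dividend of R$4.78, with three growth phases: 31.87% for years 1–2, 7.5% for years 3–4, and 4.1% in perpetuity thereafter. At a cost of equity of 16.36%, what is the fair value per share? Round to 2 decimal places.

Three-stage DDM. Project D₁…D_4; terminal Gordon value at t=4 with g = 0.041; discount at r = 0.1636.
D_1 = 6.3034
D_2 = 8.3123
D_3 = 8.9357
D_4 = 9.6059
TV_4 = 9.9997/(0.1636−0.041) = 81.5637
P₀ = Σ Dₜ/(1+r)ᵗ + TV_4/(1+r)^4 = 66.9600

R$66.96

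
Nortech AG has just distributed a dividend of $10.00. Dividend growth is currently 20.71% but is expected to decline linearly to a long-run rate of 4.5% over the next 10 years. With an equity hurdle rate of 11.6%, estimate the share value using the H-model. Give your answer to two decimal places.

$261.34

H-model: P₀ = D₀[(1+g_L) + H(g_S−g_L)]/(r−g_L), with H = 10/2 = 5.
P₀ = 10.00 × [(1+0.045) + 5×(0.2071−0.045)] / (0.116−0.045)
   = 10.00 × 1.8555 / 0.071 = 261.3380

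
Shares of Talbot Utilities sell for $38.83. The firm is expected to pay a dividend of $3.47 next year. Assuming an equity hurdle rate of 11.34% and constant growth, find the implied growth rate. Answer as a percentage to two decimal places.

From P₀ = D₁/(r − g), the implied growth is g = r − D₁/P₀.
g = 0.1134 − 3.47/38.83 = 0.1134 − 0.08936 = 0.02404

2.40%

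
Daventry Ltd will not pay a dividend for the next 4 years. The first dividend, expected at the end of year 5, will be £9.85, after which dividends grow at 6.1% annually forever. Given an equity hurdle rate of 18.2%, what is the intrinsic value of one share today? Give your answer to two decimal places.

£41.70

Deferred-dividend DDM. At t=4 the remaining stream is a growing perpetuity with first payment D_5 = 9.85.
V_4 = D_5/(r−g) = 9.85/(0.182−0.061) = 81.4050
P₀ = V_4/(1+r)^4 = 81.4050/(1+0.182)^4 = 41.7043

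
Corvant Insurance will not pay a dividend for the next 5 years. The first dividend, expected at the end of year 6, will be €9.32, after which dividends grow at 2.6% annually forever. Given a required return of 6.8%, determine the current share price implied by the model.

Deferred-dividend DDM. At t=5 the remaining stream is a growing perpetuity with first payment D_6 = 9.32.
V_5 = D_6/(r−g) = 9.32/(0.068−0.026) = 221.9048
P₀ = V_5/(1+r)^5 = 221.9048/(1+0.068)^5 = 159.7020

€159.70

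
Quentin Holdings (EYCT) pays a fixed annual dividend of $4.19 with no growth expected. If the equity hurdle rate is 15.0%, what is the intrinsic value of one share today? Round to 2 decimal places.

Zero-growth DDM (perpetuity): P₀ = D/r = 4.19 / 0.15 = 27.9333

$27.93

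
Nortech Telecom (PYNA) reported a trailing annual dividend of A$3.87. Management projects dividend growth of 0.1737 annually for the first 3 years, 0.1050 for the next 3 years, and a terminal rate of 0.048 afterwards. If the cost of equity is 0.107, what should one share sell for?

Three-stage DDM. Project D₁…D_6; terminal Gordon value at t=6 with g = 0.048; discount at r = 0.107.
D_1 = 4.5422
D_2 = 5.3312
D_3 = 6.2572
D_4 = 6.9142
D_5 = 7.6402
D_6 = 8.4425
TV_6 = 8.8477/(0.107−0.048) = 149.9610
P₀ = Σ Dₜ/(1+r)ᵗ + TV_6/(1+r)^6 = 108.3416

A$108.34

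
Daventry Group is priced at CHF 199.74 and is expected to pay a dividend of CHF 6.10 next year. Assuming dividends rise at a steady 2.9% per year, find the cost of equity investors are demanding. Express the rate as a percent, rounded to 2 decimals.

5.95%

Rearranging the constant-growth DDM: r = D₁/P₀ + g.
r = 6.1000 / 199.74 + 0.029 = 0.03054 + 0.029 = 0.05954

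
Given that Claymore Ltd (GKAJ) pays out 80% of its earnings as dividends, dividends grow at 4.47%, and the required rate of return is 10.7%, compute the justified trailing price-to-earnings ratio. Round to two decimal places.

13.42

Justified trailing P/E = b(1+g)/(r−g) = 0.80×(1+0.0447)/(0.107−0.0447) = 13.4151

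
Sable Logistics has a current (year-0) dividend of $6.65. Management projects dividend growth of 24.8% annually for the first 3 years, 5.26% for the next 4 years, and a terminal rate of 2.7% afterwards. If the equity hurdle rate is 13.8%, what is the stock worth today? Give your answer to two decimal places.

Three-stage DDM. Project D₁…D_7; terminal Gordon value at t=7 with g = 0.027; discount at r = 0.138.
D_1 = 8.2992
D_2 = 10.3574
D_3 = 12.9260
D_4 = 13.6059
D_5 = 14.3216
D_6 = 15.0749
D_7 = 15.8679
TV_7 = 16.2963/(0.138−0.027) = 146.8136
P₀ = Σ Dₜ/(1+r)ᵗ + TV_7/(1+r)^7 = 112.4360

$112.44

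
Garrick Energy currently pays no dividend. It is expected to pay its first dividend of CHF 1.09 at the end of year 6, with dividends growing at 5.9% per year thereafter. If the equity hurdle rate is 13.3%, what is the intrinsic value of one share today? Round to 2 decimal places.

CHF 7.89

Deferred-dividend DDM. At t=5 the remaining stream is a growing perpetuity with first payment D_6 = 1.09.
V_5 = D_6/(r−g) = 1.09/(0.133−0.059) = 14.7297
P₀ = V_5/(1+r)^5 = 14.7297/(1+0.133)^5 = 7.8894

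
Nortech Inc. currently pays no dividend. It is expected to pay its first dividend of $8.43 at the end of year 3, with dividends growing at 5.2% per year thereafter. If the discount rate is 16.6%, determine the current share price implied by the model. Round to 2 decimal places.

$54.39

Deferred-dividend DDM. At t=2 the remaining stream is a growing perpetuity with first payment D_3 = 8.43.
V_2 = D_3/(r−g) = 8.43/(0.166−0.052) = 73.9474
P₀ = V_2/(1+r)^2 = 73.9474/(1+0.166)^2 = 54.3908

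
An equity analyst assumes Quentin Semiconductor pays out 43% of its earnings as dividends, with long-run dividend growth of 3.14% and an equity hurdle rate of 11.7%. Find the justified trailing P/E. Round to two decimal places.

Justified trailing P/E = b(1+g)/(r−g) = 0.43×(1+0.0314)/(0.117−0.0314) = 5.1811

5.18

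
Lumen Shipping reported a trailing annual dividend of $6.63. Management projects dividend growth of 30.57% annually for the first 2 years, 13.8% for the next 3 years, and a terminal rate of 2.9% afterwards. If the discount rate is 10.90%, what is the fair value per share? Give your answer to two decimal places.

$173.77

Three-stage DDM. Project D₁…D_5; terminal Gordon value at t=5 with g = 0.029; discount at r = 0.109.
D_1 = 8.6568
D_2 = 11.3032
D_3 = 12.8630
D_4 = 14.6381
D_5 = 16.6582
TV_5 = 17.1413/(0.109−0.029) = 214.2656
P₀ = Σ Dₜ/(1+r)ᵗ + TV_5/(1+r)^5 = 173.7656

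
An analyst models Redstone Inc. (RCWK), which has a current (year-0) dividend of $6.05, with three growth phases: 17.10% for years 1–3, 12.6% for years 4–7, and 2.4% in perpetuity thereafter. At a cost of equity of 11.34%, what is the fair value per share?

Three-stage DDM. Project D₁…D_7; terminal Gordon value at t=7 with g = 0.024; discount at r = 0.1134.
D_1 = 7.0846
D_2 = 8.2960
D_3 = 9.7146
D_4 = 10.9387
D_5 = 12.3169
D_6 = 13.8689
D_7 = 15.6164
TV_7 = 15.9911/(0.1134−0.024) = 178.8719
P₀ = Σ Dₜ/(1+r)ᵗ + TV_7/(1+r)^7 = 133.3829

$133.38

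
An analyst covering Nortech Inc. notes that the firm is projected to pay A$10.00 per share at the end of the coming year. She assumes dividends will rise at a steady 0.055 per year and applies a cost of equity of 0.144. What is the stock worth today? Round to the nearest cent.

Gordon growth model: P₀ = D₁/(r − g), with D₁ = 10.00 given directly.
P₀ = 10.0000 / (0.144 − 0.055) = 10.0000 / 0.089 = 112.3596

A$112.36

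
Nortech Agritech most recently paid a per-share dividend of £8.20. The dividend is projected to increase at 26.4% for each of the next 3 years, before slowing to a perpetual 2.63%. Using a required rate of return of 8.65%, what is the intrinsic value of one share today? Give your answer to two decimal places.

Two-stage DDM. Project D₁…D_3 at 0.264, terminal growth 0.0263, discount at r = 0.0865.
D_1 = 10.3648
D_2 = 13.1011
D_3 = 16.5598
Terminal value at t=3: TV = D_4/(r−g) = 16.9953/(0.0865−0.0263) = 282.3143
P₀ = 10.3648/(1+0.0865)^1 + 13.1011/(1+0.0865)^2 + 16.5598/(1+0.0865)^3 + 282.3143/(1+0.0865)^3 = 253.6609

£253.66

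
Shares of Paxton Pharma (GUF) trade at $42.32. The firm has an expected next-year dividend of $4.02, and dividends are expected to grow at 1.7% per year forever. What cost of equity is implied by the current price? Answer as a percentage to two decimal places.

11.20%

Rearranging the constant-growth DDM: r = D₁/P₀ + g.
r = 4.0200 / 42.32 + 0.017 = 0.09499 + 0.017 = 0.11199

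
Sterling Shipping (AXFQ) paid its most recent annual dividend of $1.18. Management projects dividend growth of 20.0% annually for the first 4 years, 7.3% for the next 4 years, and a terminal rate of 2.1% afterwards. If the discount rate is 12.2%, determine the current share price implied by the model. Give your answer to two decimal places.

$24.18

Three-stage DDM. Project D₁…D_8; terminal Gordon value at t=8 with g = 0.021; discount at r = 0.122.
D_1 = 1.4160
D_2 = 1.6992
D_3 = 2.0390
D_4 = 2.4468
D_5 = 2.6255
D_6 = 2.8171
D_7 = 3.0228
D_8 = 3.2434
TV_8 = 3.3116/(0.122−0.021) = 32.7876
P₀ = Σ Dₜ/(1+r)ᵗ + TV_8/(1+r)^8 = 24.1844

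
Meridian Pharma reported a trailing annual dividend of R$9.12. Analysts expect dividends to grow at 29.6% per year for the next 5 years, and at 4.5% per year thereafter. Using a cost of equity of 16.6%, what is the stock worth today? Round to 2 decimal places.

R$196.93

Two-stage DDM. Project D₁…D_5 at 0.296, terminal growth 0.045, discount at r = 0.166.
D_1 = 11.8195
D_2 = 15.3181
D_3 = 19.8523
D_4 = 25.7285
D_5 = 33.3442
Terminal value at t=5: TV = D_6/(r−g) = 34.8447/(0.166−0.045) = 287.9723
P₀ = 11.8195/(1+0.166)^1 + 15.3181/(1+0.166)^2 + 19.8523/(1+0.166)^3 + 25.7285/(1+0.166)^4 + 33.3442/(1+0.166)^5 + 287.9723/(1+0.166)^5 = 196.9335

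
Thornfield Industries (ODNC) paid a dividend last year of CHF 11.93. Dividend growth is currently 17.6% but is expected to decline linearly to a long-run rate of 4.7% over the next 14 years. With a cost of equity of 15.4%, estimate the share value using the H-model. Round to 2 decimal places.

H-model: P₀ = D₀[(1+g_L) + H(g_S−g_L)]/(r−g_L), with H = 14/2 = 7.
P₀ = 11.93 × [(1+0.047) + 7×(0.176−0.047)] / (0.154−0.047)
   = 11.93 × 1.9500 / 0.107 = 217.4159

CHF 217.42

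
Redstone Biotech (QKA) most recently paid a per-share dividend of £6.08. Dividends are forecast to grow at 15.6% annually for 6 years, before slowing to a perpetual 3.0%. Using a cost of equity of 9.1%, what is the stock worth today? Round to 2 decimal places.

Two-stage DDM. Project D₁…D_6 at 0.156, terminal growth 0.03, discount at r = 0.091.
D_1 = 7.0285
D_2 = 8.1249
D_3 = 9.3924
D_4 = 10.8576
D_5 = 12.5514
D_6 = 14.5094
Terminal value at t=6: TV = D_7/(r−g) = 14.9447/(0.091−0.03) = 244.9954
P₀ = 7.0285/(1+0.091)^1 + 8.1249/(1+0.091)^2 + 9.3924/(1+0.091)^3 + 10.8576/(1+0.091)^4 + 12.5514/(1+0.091)^5 + 14.5094/(1+0.091)^6 + 244.9954/(1+0.091)^6 = 190.1702

£190.17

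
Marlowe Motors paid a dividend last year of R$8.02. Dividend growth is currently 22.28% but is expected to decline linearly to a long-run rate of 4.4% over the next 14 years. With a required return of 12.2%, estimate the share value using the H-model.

R$236.03

H-model: P₀ = D₀[(1+g_L) + H(g_S−g_L)]/(r−g_L), with H = 14/2 = 7.
P₀ = 8.02 × [(1+0.044) + 7×(0.2228−0.044)] / (0.122−0.044)
   = 8.02 × 2.2956 / 0.078 = 236.0348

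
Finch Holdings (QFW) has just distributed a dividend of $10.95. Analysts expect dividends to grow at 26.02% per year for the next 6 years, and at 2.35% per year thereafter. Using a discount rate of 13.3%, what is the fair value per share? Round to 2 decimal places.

$290.72

Two-stage DDM. Project D₁…D_6 at 0.2602, terminal growth 0.0235, discount at r = 0.133.
D_1 = 13.7992
D_2 = 17.3897
D_3 = 21.9145
D_4 = 27.6167
D_5 = 34.8026
D_6 = 43.8582
Terminal value at t=6: TV = D_7/(r−g) = 44.8889/(0.133−0.0235) = 409.9442
P₀ = 13.7992/(1+0.133)^1 + 17.3897/(1+0.133)^2 + 21.9145/(1+0.133)^3 + 27.6167/(1+0.133)^4 + 34.8026/(1+0.133)^5 + 43.8582/(1+0.133)^6 + 409.9442/(1+0.133)^6 = 290.7231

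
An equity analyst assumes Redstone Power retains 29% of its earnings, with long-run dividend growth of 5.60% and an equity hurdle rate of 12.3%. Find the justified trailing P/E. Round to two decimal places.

11.19

Payout ratio b = 1 − 0.29 = 0.71.
Justified trailing P/E = b(1+g)/(r−g) = 0.71×(1+0.056)/(0.123−0.056) = 11.1904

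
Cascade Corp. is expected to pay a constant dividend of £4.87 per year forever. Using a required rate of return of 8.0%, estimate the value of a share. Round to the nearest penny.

Zero-growth DDM (perpetuity): P₀ = D/r = 4.87 / 0.08 = 60.8750

£60.88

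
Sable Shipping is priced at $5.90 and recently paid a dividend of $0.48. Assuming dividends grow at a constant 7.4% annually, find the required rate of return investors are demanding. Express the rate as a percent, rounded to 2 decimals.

Rearranging the constant-growth DDM: r = D₁/P₀ + g.
D₁ = 0.48 × (1 + 0.074) = 0.5155.
r = 0.5155 / 5.90 + 0.074 = 0.08738 + 0.074 = 0.16138

16.14%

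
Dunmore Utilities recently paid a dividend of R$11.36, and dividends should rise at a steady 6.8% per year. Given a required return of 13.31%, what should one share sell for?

R$186.37

Gordon growth model: P₀ = D₁/(r − g). D₁ = 11.36 × (1 + 0.068) = 12.1325.
P₀ = 12.1325 / (0.1331 − 0.068) = 12.1325 / 0.0651 = 186.3668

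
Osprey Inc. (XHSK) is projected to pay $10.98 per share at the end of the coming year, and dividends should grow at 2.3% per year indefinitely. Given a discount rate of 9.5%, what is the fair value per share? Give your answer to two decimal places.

Gordon growth model: P₀ = D₁/(r − g), with D₁ = 10.98 given directly.
P₀ = 10.9800 / (0.095 − 0.023) = 10.9800 / 0.072 = 152.5000

$152.50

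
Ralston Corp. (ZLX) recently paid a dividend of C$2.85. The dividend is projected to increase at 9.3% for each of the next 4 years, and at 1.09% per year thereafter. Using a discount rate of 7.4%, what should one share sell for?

Two-stage DDM. Project D₁…D_4 at 0.093, terminal growth 0.0109, discount at r = 0.074.
D_1 = 3.1151
D_2 = 3.4047
D_3 = 3.7214
D_4 = 4.0675
Terminal value at t=4: TV = D_5/(r−g) = 4.1118/(0.074−0.0109) = 65.1635
P₀ = 3.1151/(1+0.074)^1 + 3.4047/(1+0.074)^2 + 3.7214/(1+0.074)^3 + 4.0675/(1+0.074)^4 + 65.1635/(1+0.074)^4 = 60.8896

C$60.89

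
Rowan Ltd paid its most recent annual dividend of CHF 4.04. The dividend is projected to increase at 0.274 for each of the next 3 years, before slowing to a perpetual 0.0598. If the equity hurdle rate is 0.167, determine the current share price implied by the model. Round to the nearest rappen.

CHF 66.45

Two-stage DDM. Project D₁…D_3 at 0.274, terminal growth 0.0598, discount at r = 0.167.
D_1 = 5.1470
D_2 = 6.5572
D_3 = 8.3539
Terminal value at t=3: TV = D_4/(r−g) = 8.8535/(0.167−0.0598) = 82.5883
P₀ = 5.1470/(1+0.167)^1 + 6.5572/(1+0.167)^2 + 8.3539/(1+0.167)^3 + 82.5883/(1+0.167)^3 = 66.4459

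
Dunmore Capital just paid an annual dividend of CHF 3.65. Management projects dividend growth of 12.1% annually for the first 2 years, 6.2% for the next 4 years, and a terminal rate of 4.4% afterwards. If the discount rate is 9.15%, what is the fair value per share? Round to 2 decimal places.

Three-stage DDM. Project D₁…D_6; terminal Gordon value at t=6 with g = 0.044; discount at r = 0.0915.
D_1 = 4.0916
D_2 = 4.5867
D_3 = 4.8711
D_4 = 5.1731
D_5 = 5.4939
D_6 = 5.8345
TV_6 = 6.0912/(0.0915−0.044) = 128.2357
P₀ = Σ Dₜ/(1+r)ᵗ + TV_6/(1+r)^6 = 97.8201

CHF 97.82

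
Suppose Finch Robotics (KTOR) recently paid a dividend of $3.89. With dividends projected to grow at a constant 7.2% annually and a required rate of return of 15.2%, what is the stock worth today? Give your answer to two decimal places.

Gordon growth model: P₀ = D₁/(r − g). D₁ = 3.89 × (1 + 0.072) = 4.1701.
P₀ = 4.1701 / (0.152 − 0.072) = 4.1701 / 0.08 = 52.1260

$52.13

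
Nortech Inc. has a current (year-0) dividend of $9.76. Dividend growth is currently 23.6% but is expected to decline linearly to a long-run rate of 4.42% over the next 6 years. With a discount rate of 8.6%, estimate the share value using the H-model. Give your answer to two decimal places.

$378.16

H-model: P₀ = D₀[(1+g_L) + H(g_S−g_L)]/(r−g_L), with H = 6/2 = 3.
P₀ = 9.76 × [(1+0.0442) + 3×(0.236−0.0442)] / (0.086−0.0442)
   = 9.76 × 1.6196 / 0.0418 = 378.1650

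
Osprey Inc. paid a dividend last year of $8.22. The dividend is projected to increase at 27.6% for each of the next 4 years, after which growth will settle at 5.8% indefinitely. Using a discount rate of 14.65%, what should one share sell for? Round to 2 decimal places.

Two-stage DDM. Project D₁…D_4 at 0.276, terminal growth 0.058, discount at r = 0.1465.
D_1 = 10.4887
D_2 = 13.3836
D_3 = 17.0775
D_4 = 21.7909
Terminal value at t=4: TV = D_5/(r−g) = 23.0547/(0.1465−0.058) = 260.5055
P₀ = 10.4887/(1+0.1465)^1 + 13.3836/(1+0.1465)^2 + 17.0775/(1+0.1465)^3 + 21.7909/(1+0.1465)^4 + 260.5055/(1+0.1465)^4 = 194.0460

$194.05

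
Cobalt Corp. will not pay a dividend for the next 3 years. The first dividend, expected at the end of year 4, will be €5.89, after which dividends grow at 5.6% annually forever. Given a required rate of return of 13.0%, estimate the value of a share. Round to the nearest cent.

€55.16

Deferred-dividend DDM. At t=3 the remaining stream is a growing perpetuity with first payment D_4 = 5.89.
V_3 = D_4/(r−g) = 5.89/(0.13−0.056) = 79.5946
P₀ = V_3/(1+r)^3 = 79.5946/(1+0.13)^3 = 55.1630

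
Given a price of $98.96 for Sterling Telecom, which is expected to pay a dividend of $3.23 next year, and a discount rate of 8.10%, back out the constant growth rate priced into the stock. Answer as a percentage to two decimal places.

From P₀ = D₁/(r − g), the implied growth is g = r − D₁/P₀.
g = 0.081 − 3.23/98.96 = 0.081 − 0.03264 = 0.04836

4.84%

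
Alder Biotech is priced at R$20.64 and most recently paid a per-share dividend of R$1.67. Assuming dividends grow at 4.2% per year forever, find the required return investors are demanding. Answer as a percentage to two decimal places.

Rearranging the constant-growth DDM: r = D₁/P₀ + g.
D₁ = 1.67 × (1 + 0.042) = 1.7401.
r = 1.7401 / 20.64 + 0.042 = 0.08431 + 0.042 = 0.12631

12.63%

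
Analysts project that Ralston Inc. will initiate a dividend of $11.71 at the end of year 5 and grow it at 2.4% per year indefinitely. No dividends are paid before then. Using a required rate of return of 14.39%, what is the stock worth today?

$57.04

Deferred-dividend DDM. At t=4 the remaining stream is a growing perpetuity with first payment D_5 = 11.71.
V_4 = D_5/(r−g) = 11.71/(0.1439−0.024) = 97.6647
P₀ = V_4/(1+r)^4 = 97.6647/(1+0.1439)^4 = 57.0408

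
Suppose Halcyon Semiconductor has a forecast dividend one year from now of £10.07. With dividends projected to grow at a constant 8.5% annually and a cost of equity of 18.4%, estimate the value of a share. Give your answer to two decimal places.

£101.72

Gordon growth model: P₀ = D₁/(r − g), with D₁ = 10.07 given directly.
P₀ = 10.0700 / (0.184 − 0.085) = 10.0700 / 0.099 = 101.7172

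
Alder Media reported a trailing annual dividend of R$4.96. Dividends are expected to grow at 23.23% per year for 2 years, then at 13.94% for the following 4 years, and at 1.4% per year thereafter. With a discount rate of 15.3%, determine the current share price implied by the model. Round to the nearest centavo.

Three-stage DDM. Project D₁…D_6; terminal Gordon value at t=6 with g = 0.014; discount at r = 0.153.
D_1 = 6.1122
D_2 = 7.5321
D_3 = 8.5820
D_4 = 9.7784
D_5 = 11.1415
D_6 = 12.6946
TV_6 = 12.8723/(0.153−0.014) = 92.6067
P₀ = Σ Dₜ/(1+r)ᵗ + TV_6/(1+r)^6 = 72.3848

R$72.38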